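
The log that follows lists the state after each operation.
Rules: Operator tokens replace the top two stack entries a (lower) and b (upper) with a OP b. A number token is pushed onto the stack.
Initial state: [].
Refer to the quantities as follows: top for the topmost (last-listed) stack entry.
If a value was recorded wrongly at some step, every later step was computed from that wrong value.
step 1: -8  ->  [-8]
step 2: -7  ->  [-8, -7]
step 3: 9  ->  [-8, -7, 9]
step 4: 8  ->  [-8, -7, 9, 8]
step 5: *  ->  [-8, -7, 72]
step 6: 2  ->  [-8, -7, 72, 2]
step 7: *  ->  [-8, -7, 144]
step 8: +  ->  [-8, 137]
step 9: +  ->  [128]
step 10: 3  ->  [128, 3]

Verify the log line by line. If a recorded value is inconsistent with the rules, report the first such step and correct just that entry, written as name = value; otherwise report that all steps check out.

step 1: push -8: top = -8 -> checks out
step 2: push -7: top = -7 -> consistent with the log
step 3: push 9: top = 9 -> checks out
step 4: push 8: top = 8 -> same as recorded
step 5: 9 * 8 = 72 -> confirmed correct
step 6: push 2: top = 2 -> consistent with the log
step 7: 72 * 2 = 144 -> agrees with the log
step 8: -7 + 144 = 137 -> agrees with the log
step 9: -8 + 137 = 129 -> a discrepancy with the log
First deviation found at step 9; the corrected entry is top = 129.

step 9, top = 129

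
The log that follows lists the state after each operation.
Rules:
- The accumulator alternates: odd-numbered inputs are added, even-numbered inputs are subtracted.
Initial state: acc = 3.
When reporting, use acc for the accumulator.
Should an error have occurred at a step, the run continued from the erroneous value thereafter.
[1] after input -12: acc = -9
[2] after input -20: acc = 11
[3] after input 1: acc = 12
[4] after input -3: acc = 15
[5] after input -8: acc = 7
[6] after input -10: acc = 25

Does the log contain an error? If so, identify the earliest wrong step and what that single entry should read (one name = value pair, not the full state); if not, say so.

Recomputing the run from the initial state:
step 1: acc = -9
step 2: acc = 11
step 3: acc = 12
step 4: acc = 15
step 5: acc = 7
step 6: acc = 17
The first disagreement with the log is at step 6, where the value should be acc = 17.

step 6, acc = 17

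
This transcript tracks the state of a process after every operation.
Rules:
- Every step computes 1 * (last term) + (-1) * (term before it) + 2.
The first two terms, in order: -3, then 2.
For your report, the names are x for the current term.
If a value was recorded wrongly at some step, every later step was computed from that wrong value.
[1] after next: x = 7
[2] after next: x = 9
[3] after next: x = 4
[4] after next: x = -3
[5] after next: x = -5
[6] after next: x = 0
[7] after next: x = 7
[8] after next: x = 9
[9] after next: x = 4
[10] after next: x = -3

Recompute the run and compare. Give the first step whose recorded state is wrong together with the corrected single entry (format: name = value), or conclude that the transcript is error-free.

step 2, x = 7

Recomputing the run from the initial state:
step 1: x = 7
step 2: x = 7
step 3: x = 2
step 4: x = -3
step 5: x = -3
step 6: x = 2
step 7: x = 7
step 8: x = 7
step 9: x = 2
step 10: x = -3
The first disagreement with the transcript is at step 2, where the value should be x = 7.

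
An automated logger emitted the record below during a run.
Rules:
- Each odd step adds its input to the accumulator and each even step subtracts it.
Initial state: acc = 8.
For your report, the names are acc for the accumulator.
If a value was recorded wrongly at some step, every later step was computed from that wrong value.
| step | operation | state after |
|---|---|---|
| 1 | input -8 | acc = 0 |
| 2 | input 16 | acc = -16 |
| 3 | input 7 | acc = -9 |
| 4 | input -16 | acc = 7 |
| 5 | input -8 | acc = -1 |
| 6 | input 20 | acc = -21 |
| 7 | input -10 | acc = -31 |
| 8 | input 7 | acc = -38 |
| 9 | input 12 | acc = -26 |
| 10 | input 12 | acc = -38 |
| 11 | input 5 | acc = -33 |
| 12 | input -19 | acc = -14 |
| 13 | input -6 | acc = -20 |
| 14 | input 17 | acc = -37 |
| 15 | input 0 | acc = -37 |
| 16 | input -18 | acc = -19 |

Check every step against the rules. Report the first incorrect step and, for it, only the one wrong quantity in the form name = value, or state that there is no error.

no error

1. acc = 8 + -8 = 0 (same as recorded)
2. acc = 0 - 16 = -16 (checks out)
3. acc = -16 + 7 = -9 (consistent with the record)
4. acc = -9 - -16 = 7 (same as recorded)
5. acc = 7 + -8 = -1 (confirmed correct)
6. acc = -1 - 20 = -21 (in agreement)
7. acc = -21 + -10 = -31 (matches)
8. acc = -31 - 7 = -38 (consistent with the record)
9. acc = -38 + 12 = -26 (exactly as logged)
10. acc = -26 - 12 = -38 (consistent with the record)
11. acc = -38 + 5 = -33 (verified)
12. acc = -33 - -19 = -14 (in agreement)
13. acc = -14 + -6 = -20 (checks out)
14. acc = -20 - 17 = -37 (in agreement)
15. acc = -37 + 0 = -37 (same as recorded)
16. acc = -37 - -18 = -19 (agrees with the record)
The whole run recomputes cleanly — no discrepancies.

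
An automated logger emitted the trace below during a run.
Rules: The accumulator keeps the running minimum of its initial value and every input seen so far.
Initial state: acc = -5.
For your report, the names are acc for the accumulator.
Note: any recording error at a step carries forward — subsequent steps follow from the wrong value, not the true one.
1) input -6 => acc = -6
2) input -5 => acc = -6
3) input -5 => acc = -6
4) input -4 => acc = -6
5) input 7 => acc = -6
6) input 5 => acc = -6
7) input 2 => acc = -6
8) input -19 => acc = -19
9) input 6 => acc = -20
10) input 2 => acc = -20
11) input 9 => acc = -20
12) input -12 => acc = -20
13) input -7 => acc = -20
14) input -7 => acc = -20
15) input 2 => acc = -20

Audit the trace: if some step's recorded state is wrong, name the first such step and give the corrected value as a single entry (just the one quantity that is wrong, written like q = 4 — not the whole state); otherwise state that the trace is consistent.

Step 1: acc = min(-5, -6) = -6 — confirmed correct.
Step 2: acc = min(-6, -5) = -6 — verified.
Step 3: acc = min(-6, -5) = -6 — exactly as logged.
Step 4: acc = min(-6, -4) = -6 — in agreement.
Step 5: acc = min(-6, 7) = -6 — in agreement.
Step 6: acc = min(-6, 5) = -6 — exactly as logged.
Step 7: acc = min(-6, 2) = -6 — no discrepancy.
Step 8: acc = min(-6, -19) = -19 — agrees with the trace.
Step 9: acc = min(-19, 6) = -19 — the trace disagrees here.
Step 9 is the first one off; corrected, acc = -19.

step 9, acc = -19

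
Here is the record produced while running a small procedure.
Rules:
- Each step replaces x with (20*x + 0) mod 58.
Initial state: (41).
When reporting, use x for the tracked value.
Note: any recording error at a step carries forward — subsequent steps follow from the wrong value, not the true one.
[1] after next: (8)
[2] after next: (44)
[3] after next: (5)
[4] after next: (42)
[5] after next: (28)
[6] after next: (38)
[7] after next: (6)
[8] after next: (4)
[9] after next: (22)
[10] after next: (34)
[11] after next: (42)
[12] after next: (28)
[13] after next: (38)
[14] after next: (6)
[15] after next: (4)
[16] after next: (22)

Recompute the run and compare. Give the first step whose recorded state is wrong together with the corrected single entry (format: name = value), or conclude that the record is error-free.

Recomputing the run from the initial state:
step 1: x = 8
step 2: x = 44
step 3: x = 10
step 4: x = 26
step 5: x = 56
step 6: x = 18
step 7: x = 12
step 8: x = 8
step 9: x = 44
step 10: x = 10
step 11: x = 26
step 12: x = 56
step 13: x = 18
step 14: x = 12
step 15: x = 8
step 16: x = 44
The first disagreement with the record is at step 3, where the value should be x = 10.

step 3, x = 10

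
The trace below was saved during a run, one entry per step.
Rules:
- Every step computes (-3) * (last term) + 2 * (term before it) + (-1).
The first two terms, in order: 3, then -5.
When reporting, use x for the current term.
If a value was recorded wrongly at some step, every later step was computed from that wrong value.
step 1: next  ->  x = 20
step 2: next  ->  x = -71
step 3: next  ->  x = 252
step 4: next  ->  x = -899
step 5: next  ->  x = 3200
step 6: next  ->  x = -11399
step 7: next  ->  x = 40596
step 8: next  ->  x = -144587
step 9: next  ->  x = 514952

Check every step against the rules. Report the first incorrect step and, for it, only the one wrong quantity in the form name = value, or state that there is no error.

Recomputing the run from the initial state:
step 1: x = 20
step 2: x = -71
step 3: x = 252
step 4: x = -899
step 5: x = 3200
step 6: x = -11399
step 7: x = 40596
step 8: x = -144587
step 9: x = 514952
This matches the trace at every step.

no error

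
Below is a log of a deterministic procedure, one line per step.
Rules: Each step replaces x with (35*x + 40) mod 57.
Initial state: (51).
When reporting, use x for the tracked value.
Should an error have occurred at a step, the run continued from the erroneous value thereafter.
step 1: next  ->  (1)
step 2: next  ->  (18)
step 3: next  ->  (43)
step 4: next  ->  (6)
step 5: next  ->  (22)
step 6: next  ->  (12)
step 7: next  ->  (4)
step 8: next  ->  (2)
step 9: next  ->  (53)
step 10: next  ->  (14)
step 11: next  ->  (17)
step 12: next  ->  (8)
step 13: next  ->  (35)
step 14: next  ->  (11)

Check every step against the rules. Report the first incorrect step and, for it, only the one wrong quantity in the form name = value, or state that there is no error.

step 8, x = 9

Recomputing the run from the initial state:
step 1: x = 1
step 2: x = 18
step 3: x = 43
step 4: x = 6
step 5: x = 22
step 6: x = 12
step 7: x = 4
step 8: x = 9
step 9: x = 13
step 10: x = 39
step 11: x = 37
step 12: x = 24
step 13: x = 25
step 14: x = 3
The first disagreement with the log is at step 8, where the value should be x = 9.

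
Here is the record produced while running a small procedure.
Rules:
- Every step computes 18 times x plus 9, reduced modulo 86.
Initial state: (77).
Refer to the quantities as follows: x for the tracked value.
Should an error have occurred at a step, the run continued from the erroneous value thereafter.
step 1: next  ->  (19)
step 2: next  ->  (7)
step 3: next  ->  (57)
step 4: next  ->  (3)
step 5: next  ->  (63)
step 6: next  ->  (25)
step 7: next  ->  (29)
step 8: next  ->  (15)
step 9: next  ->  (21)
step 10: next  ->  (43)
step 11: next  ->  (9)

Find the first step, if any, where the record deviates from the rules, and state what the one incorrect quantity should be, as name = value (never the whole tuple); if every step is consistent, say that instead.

Recomputing the run from the initial state:
step 1: x = 19
step 2: x = 7
step 3: x = 49
step 4: x = 31
step 5: x = 51
step 6: x = 67
step 7: x = 11
step 8: x = 35
step 9: x = 37
step 10: x = 73
step 11: x = 33
The first disagreement with the record is at step 3, where the value should be x = 49.

step 3, x = 49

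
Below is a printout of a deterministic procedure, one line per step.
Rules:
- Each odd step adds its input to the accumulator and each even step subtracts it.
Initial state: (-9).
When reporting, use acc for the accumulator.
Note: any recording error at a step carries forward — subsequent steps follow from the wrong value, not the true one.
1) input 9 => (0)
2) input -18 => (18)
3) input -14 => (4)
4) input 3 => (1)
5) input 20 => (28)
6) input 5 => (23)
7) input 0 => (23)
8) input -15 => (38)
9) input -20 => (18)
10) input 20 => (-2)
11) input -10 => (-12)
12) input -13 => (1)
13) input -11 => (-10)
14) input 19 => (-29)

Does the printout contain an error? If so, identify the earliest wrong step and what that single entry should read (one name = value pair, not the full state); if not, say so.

1. acc = -9 + 9 = 0 (exactly as logged)
2. acc = 0 - -18 = 18 (verified)
3. acc = 18 + -14 = 4 (in agreement)
4. acc = 4 - 3 = 1 (in agreement)
5. acc = 1 + 20 = 21 (a discrepancy with the printout)
So the first discrepancy is step 5, where the right value is acc = 21.

step 5, acc = 21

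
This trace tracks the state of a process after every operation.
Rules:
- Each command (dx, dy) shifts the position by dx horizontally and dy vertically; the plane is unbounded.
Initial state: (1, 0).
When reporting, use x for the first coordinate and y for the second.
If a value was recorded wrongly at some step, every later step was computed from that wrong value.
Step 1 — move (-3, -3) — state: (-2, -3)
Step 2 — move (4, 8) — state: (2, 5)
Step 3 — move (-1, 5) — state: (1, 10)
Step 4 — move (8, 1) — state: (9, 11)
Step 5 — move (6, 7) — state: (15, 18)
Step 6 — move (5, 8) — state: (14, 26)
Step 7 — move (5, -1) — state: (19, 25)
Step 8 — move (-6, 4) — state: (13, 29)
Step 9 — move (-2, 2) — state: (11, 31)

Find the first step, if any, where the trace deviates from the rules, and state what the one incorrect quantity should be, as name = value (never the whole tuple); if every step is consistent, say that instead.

step 6, x = 20

Recomputing the run from the initial state:
step 1: x = -2, y = -3
step 2: x = 2, y = 5
step 3: x = 1, y = 10
step 4: x = 9, y = 11
step 5: x = 15, y = 18
step 6: x = 20, y = 26
step 7: x = 25, y = 25
step 8: x = 19, y = 29
step 9: x = 17, y = 31
The first disagreement with the trace is at step 6, where the value should be x = 20.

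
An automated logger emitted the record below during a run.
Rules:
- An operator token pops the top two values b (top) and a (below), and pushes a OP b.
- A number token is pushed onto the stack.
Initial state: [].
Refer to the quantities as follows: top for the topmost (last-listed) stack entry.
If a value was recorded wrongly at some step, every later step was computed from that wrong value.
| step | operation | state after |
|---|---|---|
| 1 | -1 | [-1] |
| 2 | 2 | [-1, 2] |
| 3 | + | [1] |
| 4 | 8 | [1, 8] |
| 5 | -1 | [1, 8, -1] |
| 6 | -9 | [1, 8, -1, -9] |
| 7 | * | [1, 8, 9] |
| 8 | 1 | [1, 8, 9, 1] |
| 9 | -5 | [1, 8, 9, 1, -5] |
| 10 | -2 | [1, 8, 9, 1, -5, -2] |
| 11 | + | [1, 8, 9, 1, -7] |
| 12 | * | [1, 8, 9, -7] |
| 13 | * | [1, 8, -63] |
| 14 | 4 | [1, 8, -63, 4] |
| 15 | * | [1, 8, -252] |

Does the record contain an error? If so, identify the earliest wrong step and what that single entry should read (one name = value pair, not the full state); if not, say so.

no error

step 1: push -1: top = -1 -> matches
step 2: push 2: top = 2 -> matches
step 3: -1 + 2 = 1 -> same as recorded
step 4: push 8: top = 8 -> consistent with the record
step 5: push -1: top = -1 -> matches
step 6: push -9: top = -9 -> checks out
step 7: -1 * -9 = 9 -> in agreement
step 8: push 1: top = 1 -> same as recorded
step 9: push -5: top = -5 -> agrees with the record
step 10: push -2: top = -2 -> agrees with the record
step 11: -5 + -2 = -7 -> checks out
step 12: 1 * -7 = -7 -> consistent with the record
step 13: 9 * -7 = -63 -> exactly as logged
step 14: push 4: top = 4 -> exactly as logged
step 15: -63 * 4 = -252 -> matches
No step deviates from the rules.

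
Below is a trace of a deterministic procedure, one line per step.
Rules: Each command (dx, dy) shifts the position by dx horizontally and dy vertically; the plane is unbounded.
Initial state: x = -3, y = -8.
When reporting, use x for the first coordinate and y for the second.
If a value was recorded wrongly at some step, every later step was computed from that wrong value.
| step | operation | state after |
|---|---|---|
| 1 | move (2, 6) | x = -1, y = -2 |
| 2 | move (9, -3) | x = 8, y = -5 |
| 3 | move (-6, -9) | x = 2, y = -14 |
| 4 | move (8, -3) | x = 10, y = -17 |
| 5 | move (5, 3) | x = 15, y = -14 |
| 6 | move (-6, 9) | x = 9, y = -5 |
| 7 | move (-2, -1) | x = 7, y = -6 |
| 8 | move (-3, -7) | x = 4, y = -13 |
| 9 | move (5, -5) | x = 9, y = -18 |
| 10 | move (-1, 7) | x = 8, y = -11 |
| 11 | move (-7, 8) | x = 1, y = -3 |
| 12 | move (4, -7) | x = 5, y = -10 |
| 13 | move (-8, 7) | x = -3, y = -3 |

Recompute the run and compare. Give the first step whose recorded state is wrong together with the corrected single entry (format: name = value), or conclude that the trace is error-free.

no error

1. x = -3 + (2) = -1, y = -8 + (6) = -2 (no discrepancy)
2. x = -1 + (9) = 8, y = -2 + (-3) = -5 (same as recorded)
3. x = 8 + (-6) = 2, y = -5 + (-9) = -14 (same as recorded)
4. x = 2 + (8) = 10, y = -14 + (-3) = -17 (agrees with the trace)
5. x = 10 + (5) = 15, y = -17 + (3) = -14 (in agreement)
6. x = 15 + (-6) = 9, y = -14 + (9) = -5 (exactly as logged)
7. x = 9 + (-2) = 7, y = -5 + (-1) = -6 (exactly as logged)
8. x = 7 + (-3) = 4, y = -6 + (-7) = -13 (agrees with the trace)
9. x = 4 + (5) = 9, y = -13 + (-5) = -18 (agrees with the trace)
10. x = 9 + (-1) = 8, y = -18 + (7) = -11 (consistent with the trace)
11. x = 8 + (-7) = 1, y = -11 + (8) = -3 (no discrepancy)
12. x = 1 + (4) = 5, y = -3 + (-7) = -10 (agrees with the trace)
13. x = 5 + (-8) = -3, y = -10 + (7) = -3 (exactly as logged)
Each recorded entry agrees with the recomputation.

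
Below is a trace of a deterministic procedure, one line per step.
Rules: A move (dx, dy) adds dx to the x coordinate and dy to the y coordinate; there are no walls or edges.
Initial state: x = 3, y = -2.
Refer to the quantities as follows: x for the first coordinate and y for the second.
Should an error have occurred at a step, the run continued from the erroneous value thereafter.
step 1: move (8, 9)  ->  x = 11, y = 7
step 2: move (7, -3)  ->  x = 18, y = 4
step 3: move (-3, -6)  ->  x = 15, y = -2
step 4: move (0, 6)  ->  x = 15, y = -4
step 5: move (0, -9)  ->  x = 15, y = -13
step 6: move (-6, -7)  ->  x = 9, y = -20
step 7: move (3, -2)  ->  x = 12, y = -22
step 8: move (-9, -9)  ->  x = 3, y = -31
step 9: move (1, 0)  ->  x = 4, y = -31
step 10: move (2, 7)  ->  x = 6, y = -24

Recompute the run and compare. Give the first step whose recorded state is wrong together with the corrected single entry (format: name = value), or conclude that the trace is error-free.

Step 1: x = 3 + (8) = 11, y = -2 + (9) = 7 — consistent with the trace.
Step 2: x = 11 + (7) = 18, y = 7 + (-3) = 4 — confirmed correct.
Step 3: x = 18 + (-3) = 15, y = 4 + (-6) = -2 — consistent with the trace.
Step 4: x = 15 + (0) = 15, y = -2 + (6) = 4 — the trace disagrees here.
That makes step 4 the first incorrect line — y = 4 is what it should show.

step 4, y = 4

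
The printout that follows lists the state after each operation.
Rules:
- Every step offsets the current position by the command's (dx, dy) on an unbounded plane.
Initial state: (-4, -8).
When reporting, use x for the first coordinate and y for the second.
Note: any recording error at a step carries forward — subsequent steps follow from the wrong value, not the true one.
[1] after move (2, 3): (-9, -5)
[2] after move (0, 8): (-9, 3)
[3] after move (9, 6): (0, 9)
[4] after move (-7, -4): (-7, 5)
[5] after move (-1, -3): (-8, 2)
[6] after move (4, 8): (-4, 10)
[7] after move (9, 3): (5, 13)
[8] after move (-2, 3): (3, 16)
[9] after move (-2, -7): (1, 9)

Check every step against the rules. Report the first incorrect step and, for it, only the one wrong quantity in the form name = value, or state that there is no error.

step 1, x = -2

step 1: x = -4 + (2) = -2, y = -8 + (3) = -5 -> this is not what the printout shows
The earliest wrong entry is at step 1: it should read x = -2.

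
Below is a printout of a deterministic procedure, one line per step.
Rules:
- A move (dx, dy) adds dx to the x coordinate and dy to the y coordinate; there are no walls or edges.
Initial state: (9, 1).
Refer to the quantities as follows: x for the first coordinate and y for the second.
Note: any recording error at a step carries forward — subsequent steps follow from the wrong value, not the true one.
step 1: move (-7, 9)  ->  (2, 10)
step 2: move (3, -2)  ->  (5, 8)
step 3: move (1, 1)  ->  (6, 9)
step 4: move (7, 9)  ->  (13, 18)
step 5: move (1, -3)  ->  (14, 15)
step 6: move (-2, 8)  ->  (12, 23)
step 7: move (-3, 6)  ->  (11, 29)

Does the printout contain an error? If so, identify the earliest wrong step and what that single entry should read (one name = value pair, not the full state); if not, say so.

step 7, x = 9

1. x = 9 + (-7) = 2, y = 1 + (9) = 10 (matches)
2. x = 2 + (3) = 5, y = 10 + (-2) = 8 (same as recorded)
3. x = 5 + (1) = 6, y = 8 + (1) = 9 (exactly as logged)
4. x = 6 + (7) = 13, y = 9 + (9) = 18 (in agreement)
5. x = 13 + (1) = 14, y = 18 + (-3) = 15 (checks out)
6. x = 14 + (-2) = 12, y = 15 + (8) = 23 (no discrepancy)
7. x = 12 + (-3) = 9, y = 23 + (6) = 29 (first mismatch against the printout)
Step 7 is the first one off; corrected, x = 9.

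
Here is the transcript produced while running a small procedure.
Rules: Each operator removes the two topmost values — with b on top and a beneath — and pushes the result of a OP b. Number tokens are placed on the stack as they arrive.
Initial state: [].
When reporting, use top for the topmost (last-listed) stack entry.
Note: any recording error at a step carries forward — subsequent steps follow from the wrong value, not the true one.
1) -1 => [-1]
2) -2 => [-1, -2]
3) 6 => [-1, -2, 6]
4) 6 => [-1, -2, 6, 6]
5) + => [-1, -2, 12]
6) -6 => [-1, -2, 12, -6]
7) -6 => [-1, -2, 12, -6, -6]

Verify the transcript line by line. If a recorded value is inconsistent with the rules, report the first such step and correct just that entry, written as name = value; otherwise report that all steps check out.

Step 1: push -1: top = -1 — in agreement.
Step 2: push -2: top = -2 — no discrepancy.
Step 3: push 6: top = 6 — checks out.
Step 4: push 6: top = 6 — matches.
Step 5: 6 + 6 = 12 — agrees with the transcript.
Step 6: push -6: top = -6 — no discrepancy.
Step 7: push -6: top = -6 — in agreement.
The recomputation confirms every line.

no error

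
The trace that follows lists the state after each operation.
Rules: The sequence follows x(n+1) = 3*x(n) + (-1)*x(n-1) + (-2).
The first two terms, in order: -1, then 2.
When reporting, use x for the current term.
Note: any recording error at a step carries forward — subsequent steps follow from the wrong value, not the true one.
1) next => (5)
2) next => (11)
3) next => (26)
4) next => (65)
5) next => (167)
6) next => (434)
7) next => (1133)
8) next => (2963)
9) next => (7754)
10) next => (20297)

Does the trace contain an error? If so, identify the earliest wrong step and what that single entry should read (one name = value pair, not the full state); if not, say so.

Recomputing the run from the initial state:
step 1: x = 5
step 2: x = 11
step 3: x = 26
step 4: x = 65
step 5: x = 167
step 6: x = 434
step 7: x = 1133
step 8: x = 2963
step 9: x = 7754
step 10: x = 20297
This matches the trace at every step.

no error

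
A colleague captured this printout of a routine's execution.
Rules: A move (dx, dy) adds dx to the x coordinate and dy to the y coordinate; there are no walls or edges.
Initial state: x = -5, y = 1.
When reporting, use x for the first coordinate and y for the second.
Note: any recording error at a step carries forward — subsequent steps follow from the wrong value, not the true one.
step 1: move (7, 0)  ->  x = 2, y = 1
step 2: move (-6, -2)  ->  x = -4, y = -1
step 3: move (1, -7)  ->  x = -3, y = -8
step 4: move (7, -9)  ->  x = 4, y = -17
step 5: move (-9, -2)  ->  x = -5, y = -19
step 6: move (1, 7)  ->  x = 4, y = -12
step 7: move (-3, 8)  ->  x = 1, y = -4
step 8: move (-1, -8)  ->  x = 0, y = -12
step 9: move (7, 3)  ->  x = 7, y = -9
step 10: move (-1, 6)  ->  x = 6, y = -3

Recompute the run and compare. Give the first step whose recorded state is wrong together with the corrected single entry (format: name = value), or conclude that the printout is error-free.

step 6, x = -4

Recomputing the run from the initial state:
step 1: x = 2, y = 1
step 2: x = -4, y = -1
step 3: x = -3, y = -8
step 4: x = 4, y = -17
step 5: x = -5, y = -19
step 6: x = -4, y = -12
step 7: x = -7, y = -4
step 8: x = -8, y = -12
step 9: x = -1, y = -9
step 10: x = -2, y = -3
The first disagreement with the printout is at step 6, where the value should be x = -4.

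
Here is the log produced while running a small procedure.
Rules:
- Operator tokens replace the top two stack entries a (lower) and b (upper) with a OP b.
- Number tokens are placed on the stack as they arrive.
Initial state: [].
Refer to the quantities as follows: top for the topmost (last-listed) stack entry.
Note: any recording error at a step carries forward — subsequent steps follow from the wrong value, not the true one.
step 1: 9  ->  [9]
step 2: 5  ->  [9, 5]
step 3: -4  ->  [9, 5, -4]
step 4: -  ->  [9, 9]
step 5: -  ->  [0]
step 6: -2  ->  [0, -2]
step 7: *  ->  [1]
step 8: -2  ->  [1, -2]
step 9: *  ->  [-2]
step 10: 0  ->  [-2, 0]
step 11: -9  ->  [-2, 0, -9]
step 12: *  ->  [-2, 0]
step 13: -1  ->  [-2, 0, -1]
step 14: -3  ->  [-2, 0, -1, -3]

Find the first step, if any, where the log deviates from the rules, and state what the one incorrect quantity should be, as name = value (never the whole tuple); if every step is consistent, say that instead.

step 7, top = 0

step 1: push 9: top = 9 -> exactly as logged
step 2: push 5: top = 5 -> in agreement
step 3: push -4: top = -4 -> same as recorded
step 4: 5 - -4 = 9 -> confirmed correct
step 5: 9 - 9 = 0 -> matches
step 6: push -2: top = -2 -> in agreement
step 7: 0 * -2 = 0 -> the recorded entry deviates here
So the first discrepancy is step 7, where the right value is top = 0.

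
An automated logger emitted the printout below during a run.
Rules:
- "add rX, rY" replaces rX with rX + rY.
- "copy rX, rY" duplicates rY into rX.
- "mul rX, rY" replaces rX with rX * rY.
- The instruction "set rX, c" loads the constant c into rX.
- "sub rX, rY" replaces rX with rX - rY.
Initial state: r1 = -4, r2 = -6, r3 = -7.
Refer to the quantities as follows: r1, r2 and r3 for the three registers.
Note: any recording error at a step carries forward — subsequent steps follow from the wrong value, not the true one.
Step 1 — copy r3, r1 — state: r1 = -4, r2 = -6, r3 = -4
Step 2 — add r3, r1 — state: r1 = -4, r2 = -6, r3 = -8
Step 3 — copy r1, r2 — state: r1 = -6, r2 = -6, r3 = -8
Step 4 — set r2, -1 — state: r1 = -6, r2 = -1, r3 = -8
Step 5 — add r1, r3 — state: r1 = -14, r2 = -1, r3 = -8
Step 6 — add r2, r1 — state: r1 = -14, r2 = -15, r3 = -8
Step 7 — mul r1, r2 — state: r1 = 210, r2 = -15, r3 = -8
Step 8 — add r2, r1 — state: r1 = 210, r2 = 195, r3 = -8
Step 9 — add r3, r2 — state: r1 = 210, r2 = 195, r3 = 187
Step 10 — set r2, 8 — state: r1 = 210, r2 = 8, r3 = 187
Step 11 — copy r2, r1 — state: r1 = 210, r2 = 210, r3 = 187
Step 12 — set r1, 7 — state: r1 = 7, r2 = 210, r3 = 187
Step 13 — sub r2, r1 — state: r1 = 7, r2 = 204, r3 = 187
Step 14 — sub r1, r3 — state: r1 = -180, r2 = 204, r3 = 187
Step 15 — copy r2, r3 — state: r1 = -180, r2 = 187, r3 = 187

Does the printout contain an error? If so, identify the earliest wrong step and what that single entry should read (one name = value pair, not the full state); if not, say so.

Step 1: r3 = -4 — checks out.
Step 2: r3 = -4 + -4 = -8 — confirmed correct.
Step 3: r1 = -6 — in agreement.
Step 4: r2 = -1 — consistent with the printout.
Step 5: r1 = -6 + -8 = -14 — same as recorded.
Step 6: r2 = -1 + -14 = -15 — no discrepancy.
Step 7: r1 = -14 * -15 = 210 — checks out.
Step 8: r2 = -15 + 210 = 195 — exactly as logged.
Step 9: r3 = -8 + 195 = 187 — no discrepancy.
Step 10: r2 = 8 — no discrepancy.
Step 11: r2 = 210 — matches.
Step 12: r1 = 7 — in agreement.
Step 13: r2 = 210 - 7 = 203 — the recorded entry deviates here.
First deviation found at step 13; the corrected entry is r2 = 203.

step 13, r2 = 203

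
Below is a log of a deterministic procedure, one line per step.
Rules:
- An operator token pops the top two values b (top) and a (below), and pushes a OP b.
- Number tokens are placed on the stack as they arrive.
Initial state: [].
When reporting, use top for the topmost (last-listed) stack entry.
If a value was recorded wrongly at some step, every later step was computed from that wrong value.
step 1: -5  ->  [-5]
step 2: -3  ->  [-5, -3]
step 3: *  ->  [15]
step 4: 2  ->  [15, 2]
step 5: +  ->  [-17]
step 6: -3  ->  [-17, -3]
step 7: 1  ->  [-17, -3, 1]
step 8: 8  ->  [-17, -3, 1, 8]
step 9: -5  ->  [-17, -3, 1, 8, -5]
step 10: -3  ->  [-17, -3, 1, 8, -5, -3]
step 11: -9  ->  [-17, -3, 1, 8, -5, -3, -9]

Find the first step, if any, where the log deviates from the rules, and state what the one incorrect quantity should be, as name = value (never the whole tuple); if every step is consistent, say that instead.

Step 1: push -5: top = -5 — same as recorded.
Step 2: push -3: top = -3 — consistent with the log.
Step 3: -5 * -3 = 15 — matches.
Step 4: push 2: top = 2 — consistent with the log.
Step 5: 15 + 2 = 17 — a discrepancy with the log.
Conclusion: step 5 carries the first error; the entry should be top = 17.

step 5, top = 17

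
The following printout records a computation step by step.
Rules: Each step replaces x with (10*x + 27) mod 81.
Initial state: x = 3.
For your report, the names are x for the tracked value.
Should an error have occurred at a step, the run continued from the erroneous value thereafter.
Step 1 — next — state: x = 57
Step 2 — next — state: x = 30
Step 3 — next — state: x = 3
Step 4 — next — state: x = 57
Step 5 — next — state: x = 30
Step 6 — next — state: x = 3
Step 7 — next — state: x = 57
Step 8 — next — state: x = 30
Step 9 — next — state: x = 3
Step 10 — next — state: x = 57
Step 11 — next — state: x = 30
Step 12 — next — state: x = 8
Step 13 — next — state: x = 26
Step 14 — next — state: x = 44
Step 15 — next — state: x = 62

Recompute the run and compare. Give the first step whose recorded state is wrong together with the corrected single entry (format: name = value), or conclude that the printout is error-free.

step 12, x = 3

step 1: x = (10*3 + 27) mod 81 = 57 -> checks out
step 2: x = (10*57 + 27) mod 81 = 30 -> same as recorded
step 3: x = (10*30 + 27) mod 81 = 3 -> verified
step 4: x = (10*3 + 27) mod 81 = 57 -> verified
step 5: x = (10*57 + 27) mod 81 = 30 -> verified
step 6: x = (10*30 + 27) mod 81 = 3 -> agrees with the printout
step 7: x = (10*3 + 27) mod 81 = 57 -> same as recorded
step 8: x = (10*57 + 27) mod 81 = 30 -> matches
step 9: x = (10*30 + 27) mod 81 = 3 -> no discrepancy
step 10: x = (10*3 + 27) mod 81 = 57 -> in agreement
step 11: x = (10*57 + 27) mod 81 = 30 -> agrees with the printout
step 12: x = (10*30 + 27) mod 81 = 3 -> the recorded entry deviates here
So the first discrepancy is step 12, where the right value is x = 3.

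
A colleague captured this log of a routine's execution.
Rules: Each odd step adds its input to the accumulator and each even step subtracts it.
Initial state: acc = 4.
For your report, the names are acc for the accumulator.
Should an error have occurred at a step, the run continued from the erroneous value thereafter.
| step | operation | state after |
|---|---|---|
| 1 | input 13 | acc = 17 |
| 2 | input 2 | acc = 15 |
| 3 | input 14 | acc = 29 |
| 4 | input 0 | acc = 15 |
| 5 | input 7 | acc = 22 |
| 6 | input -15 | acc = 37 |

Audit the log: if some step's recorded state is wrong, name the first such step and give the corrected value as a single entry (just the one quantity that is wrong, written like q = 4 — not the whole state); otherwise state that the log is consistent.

1. acc = 4 + 13 = 17 (verified)
2. acc = 17 - 2 = 15 (confirmed correct)
3. acc = 15 + 14 = 29 (verified)
4. acc = 29 - 0 = 29 (a discrepancy with the log)
That makes step 4 the first incorrect line — acc = 29 is what it should show.

step 4, acc = 29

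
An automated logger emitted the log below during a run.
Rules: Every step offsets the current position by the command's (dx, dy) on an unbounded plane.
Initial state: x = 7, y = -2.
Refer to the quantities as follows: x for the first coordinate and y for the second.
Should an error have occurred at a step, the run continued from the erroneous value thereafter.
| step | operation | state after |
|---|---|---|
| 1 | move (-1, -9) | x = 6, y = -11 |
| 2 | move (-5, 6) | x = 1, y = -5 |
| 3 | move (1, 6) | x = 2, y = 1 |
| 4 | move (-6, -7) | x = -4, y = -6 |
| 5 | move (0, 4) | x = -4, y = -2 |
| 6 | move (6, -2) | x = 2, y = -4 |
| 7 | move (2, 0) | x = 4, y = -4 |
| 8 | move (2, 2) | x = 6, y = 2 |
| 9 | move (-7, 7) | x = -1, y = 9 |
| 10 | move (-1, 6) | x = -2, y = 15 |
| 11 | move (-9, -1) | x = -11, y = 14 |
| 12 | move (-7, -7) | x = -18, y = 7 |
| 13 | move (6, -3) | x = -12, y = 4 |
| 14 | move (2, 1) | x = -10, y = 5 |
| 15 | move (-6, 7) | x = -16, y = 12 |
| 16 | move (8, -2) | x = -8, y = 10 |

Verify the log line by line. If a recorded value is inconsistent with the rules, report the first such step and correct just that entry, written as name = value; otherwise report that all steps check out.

1. x = 7 + (-1) = 6, y = -2 + (-9) = -11 (checks out)
2. x = 6 + (-5) = 1, y = -11 + (6) = -5 (same as recorded)
3. x = 1 + (1) = 2, y = -5 + (6) = 1 (agrees with the log)
4. x = 2 + (-6) = -4, y = 1 + (-7) = -6 (verified)
5. x = -4 + (0) = -4, y = -6 + (4) = -2 (checks out)
6. x = -4 + (6) = 2, y = -2 + (-2) = -4 (no discrepancy)
7. x = 2 + (2) = 4, y = -4 + (0) = -4 (checks out)
8. x = 4 + (2) = 6, y = -4 + (2) = -2 (this is not what the log shows)
First deviation found at step 8; the corrected entry is y = -2.

step 8, y = -2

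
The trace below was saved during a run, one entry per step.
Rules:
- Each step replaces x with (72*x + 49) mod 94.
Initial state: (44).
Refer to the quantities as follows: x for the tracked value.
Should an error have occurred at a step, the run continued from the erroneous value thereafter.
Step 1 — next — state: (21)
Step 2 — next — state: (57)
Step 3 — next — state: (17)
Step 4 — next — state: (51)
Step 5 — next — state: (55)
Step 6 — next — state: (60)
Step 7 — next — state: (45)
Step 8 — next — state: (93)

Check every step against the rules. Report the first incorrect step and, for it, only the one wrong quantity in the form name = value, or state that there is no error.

step 6, x = 61

Recomputing the run from the initial state:
step 1: x = 21
step 2: x = 57
step 3: x = 17
step 4: x = 51
step 5: x = 55
step 6: x = 61
step 7: x = 23
step 8: x = 13
The first disagreement with the trace is at step 6, where the value should be x = 61.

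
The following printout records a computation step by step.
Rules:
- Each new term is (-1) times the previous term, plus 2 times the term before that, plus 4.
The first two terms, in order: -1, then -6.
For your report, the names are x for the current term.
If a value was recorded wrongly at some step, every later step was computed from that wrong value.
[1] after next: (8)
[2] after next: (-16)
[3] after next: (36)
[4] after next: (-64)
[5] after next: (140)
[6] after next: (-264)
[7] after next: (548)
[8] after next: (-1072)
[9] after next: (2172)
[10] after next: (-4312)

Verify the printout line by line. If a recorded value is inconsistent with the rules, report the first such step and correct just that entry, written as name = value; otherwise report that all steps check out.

Recomputing the run from the initial state:
step 1: x = 8
step 2: x = -16
step 3: x = 36
step 4: x = -64
step 5: x = 140
step 6: x = -264
step 7: x = 548
step 8: x = -1072
step 9: x = 2172
step 10: x = -4312
This matches the printout at every step.

no error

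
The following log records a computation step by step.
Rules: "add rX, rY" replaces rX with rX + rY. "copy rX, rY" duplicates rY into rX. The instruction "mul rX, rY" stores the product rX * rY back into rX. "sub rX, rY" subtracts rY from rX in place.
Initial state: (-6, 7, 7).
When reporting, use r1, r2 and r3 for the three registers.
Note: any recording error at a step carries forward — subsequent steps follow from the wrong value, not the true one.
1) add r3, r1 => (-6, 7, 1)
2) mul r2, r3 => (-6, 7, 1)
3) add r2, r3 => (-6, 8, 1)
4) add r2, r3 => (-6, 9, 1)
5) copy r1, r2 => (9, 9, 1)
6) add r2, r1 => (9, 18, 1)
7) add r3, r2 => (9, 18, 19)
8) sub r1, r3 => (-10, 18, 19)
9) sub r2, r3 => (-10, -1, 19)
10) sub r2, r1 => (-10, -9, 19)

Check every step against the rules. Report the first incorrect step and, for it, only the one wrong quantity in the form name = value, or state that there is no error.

step 1: r3 = 7 + -6 = 1 -> consistent with the log
step 2: r2 = 7 * 1 = 7 -> checks out
step 3: r2 = 7 + 1 = 8 -> in agreement
step 4: r2 = 8 + 1 = 9 -> agrees with the log
step 5: r1 = 9 -> matches
step 6: r2 = 9 + 9 = 18 -> agrees with the log
step 7: r3 = 1 + 18 = 19 -> exactly as logged
step 8: r1 = 9 - 19 = -10 -> agrees with the log
step 9: r2 = 18 - 19 = -1 -> agrees with the log
step 10: r2 = -1 - -10 = 9 -> not what was recorded
Conclusion: step 10 carries the first error; the entry should be r2 = 9.

step 10, r2 = 9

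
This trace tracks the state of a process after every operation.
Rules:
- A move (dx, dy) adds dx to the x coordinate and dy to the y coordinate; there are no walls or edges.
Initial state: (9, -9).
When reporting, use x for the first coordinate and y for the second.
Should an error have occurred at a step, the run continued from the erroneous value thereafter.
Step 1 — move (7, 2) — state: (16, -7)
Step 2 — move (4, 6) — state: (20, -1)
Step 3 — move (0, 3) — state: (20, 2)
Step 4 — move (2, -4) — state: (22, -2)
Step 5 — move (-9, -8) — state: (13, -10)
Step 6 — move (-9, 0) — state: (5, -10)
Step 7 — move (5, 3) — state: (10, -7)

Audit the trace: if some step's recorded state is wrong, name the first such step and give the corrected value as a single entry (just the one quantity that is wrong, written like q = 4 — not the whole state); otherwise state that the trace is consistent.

step 6, x = 4

step 1: x = 9 + (7) = 16, y = -9 + (2) = -7 -> consistent with the trace
step 2: x = 16 + (4) = 20, y = -7 + (6) = -1 -> checks out
step 3: x = 20 + (0) = 20, y = -1 + (3) = 2 -> no discrepancy
step 4: x = 20 + (2) = 22, y = 2 + (-4) = -2 -> verified
step 5: x = 22 + (-9) = 13, y = -2 + (-8) = -10 -> agrees with the trace
step 6: x = 13 + (-9) = 4, y = -10 + (0) = -10 -> this is not what the trace shows
Step 6 is the first one off; corrected, x = 4.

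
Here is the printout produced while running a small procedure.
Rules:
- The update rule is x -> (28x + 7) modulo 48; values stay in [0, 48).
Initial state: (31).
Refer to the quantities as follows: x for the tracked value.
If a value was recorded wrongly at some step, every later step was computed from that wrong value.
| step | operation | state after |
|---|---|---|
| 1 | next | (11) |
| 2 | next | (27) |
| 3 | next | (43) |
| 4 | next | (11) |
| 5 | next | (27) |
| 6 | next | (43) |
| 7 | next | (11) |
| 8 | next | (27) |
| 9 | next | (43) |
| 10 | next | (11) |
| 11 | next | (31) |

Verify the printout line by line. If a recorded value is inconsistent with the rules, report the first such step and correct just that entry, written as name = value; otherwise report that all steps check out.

step 11, x = 27

Step 1: x = (28*31 + 7) mod 48 = 11 — confirmed correct.
Step 2: x = (28*11 + 7) mod 48 = 27 — exactly as logged.
Step 3: x = (28*27 + 7) mod 48 = 43 — agrees with the printout.
Step 4: x = (28*43 + 7) mod 48 = 11 — verified.
Step 5: x = (28*11 + 7) mod 48 = 27 — matches.
Step 6: x = (28*27 + 7) mod 48 = 43 — checks out.
Step 7: x = (28*43 + 7) mod 48 = 11 — checks out.
Step 8: x = (28*11 + 7) mod 48 = 27 — same as recorded.
Step 9: x = (28*27 + 7) mod 48 = 43 — checks out.
Step 10: x = (28*43 + 7) mod 48 = 11 — agrees with the printout.
Step 11: x = (28*11 + 7) mod 48 = 27 — a discrepancy with the printout.
The audit stops at step 11: the recorded entry is wrong and should be x = 27.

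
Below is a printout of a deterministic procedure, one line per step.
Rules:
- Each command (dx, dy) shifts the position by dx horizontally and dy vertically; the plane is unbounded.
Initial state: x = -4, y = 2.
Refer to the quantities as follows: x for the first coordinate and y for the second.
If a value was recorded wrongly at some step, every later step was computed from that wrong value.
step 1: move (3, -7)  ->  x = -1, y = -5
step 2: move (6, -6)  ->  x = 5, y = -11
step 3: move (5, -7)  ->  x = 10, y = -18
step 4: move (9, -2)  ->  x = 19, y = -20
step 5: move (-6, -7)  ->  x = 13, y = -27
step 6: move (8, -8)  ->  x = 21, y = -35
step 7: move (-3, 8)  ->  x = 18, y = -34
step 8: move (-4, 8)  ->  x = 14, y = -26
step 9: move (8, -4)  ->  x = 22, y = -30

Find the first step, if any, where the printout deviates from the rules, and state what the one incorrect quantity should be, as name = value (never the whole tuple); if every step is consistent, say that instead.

Step 1: x = -4 + (3) = -1, y = 2 + (-7) = -5 — agrees with the printout.
Step 2: x = -1 + (6) = 5, y = -5 + (-6) = -11 — agrees with the printout.
Step 3: x = 5 + (5) = 10, y = -11 + (-7) = -18 — no discrepancy.
Step 4: x = 10 + (9) = 19, y = -18 + (-2) = -20 — verified.
Step 5: x = 19 + (-6) = 13, y = -20 + (-7) = -27 — no discrepancy.
Step 6: x = 13 + (8) = 21, y = -27 + (-8) = -35 — in agreement.
Step 7: x = 21 + (-3) = 18, y = -35 + (8) = -27 — the printout disagrees here.
That makes step 7 the first incorrect line — y = -27 is what it should show.

step 7, y = -27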